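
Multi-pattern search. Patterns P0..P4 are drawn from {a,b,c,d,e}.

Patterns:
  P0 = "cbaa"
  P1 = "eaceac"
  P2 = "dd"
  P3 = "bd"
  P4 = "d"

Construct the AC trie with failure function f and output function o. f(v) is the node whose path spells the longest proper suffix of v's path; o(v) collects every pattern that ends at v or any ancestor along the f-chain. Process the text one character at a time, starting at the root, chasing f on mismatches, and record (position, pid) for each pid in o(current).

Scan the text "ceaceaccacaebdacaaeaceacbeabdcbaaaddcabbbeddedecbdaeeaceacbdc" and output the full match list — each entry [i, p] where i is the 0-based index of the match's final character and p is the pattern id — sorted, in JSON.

Build automaton:
Trie nodes:
  n0 'ε': b→13 c→1 d→11 e→5
  n1 'c': b→2
  n2 'cb': a→3
  n3 'cba': a→4
  n4 'cbaa': ·  ←P0
  n5 'e': a→6
  n6 'ea': c→7
  n7 'eac': e→8
  n8 'eace': a→9
  n9 'eacea': c→10
  n10 'eaceac': ·  ←P1
  n11 'd': d→12  ←P4
  n12 'dd': ·  ←P2
  n13 'b': d→14
  n14 'bd': ·  ←P3

BFS fail/out derivation:
  n1('c'): parent n0 fail=0; on 'c' 0 → fail=0;  out ∅∪∅=∅
  n5('e'): parent n0 fail=0; on 'e' 0 → fail=0;  out ∅∪∅=∅
  n11('d'): parent n0 fail=0; on 'd' 0 → fail=0;  out {4}∪∅={4}
  n13('b'): parent n0 fail=0; on 'b' 0 → fail=0;  out ∅∪∅=∅
  n2('cb'): parent n1 fail=0; on 'b' 0 → fail=13;  out ∅∪∅=∅
  n6('ea'): parent n5 fail=0; on 'a' 0 → fail=0;  out ∅∪∅=∅
  n12('dd'): parent n11 fail=0; on 'd' 0 → fail=11;  out {2}∪{4}={2,4}
  n14('bd'): parent n13 fail=0; on 'd' 0 → fail=11;  out {3}∪{4}={3,4}
  n3('cba'): parent n2 fail=13; on 'a' 13→0 → fail=0;  out ∅∪∅=∅
  n7('eac'): parent n6 fail=0; on 'c' 0 → fail=1;  out ∅∪∅=∅
  n4('cbaa'): parent n3 fail=0; on 'a' 0 → fail=0;  out {0}∪∅={0}
  n8('eace'): parent n7 fail=1; on 'e' 1→0 → fail=5;  out ∅∪∅=∅
  n9('eacea'): parent n8 fail=5; on 'a' 5 → fail=6;  out ∅∪∅=∅
  n10('eaceac'): parent n9 fail=6; on 'c' 6 → fail=7;  out {1}∪∅={1}

Scan:
[0] read 'c'  n0⇒n1
[1] read 'e'  n1⇒n5 ·f
[2] read 'a'  n5⇒n6
[3] read 'c'  n6⇒n7
[4] read 'e'  n7⇒n8
[5] read 'a'  n8⇒n9
[6] read 'c'  n9⇒n10  → match P1@[1:6]
[7] read 'c'  n10⇒n1 ·f
[8] read 'a'  n1⇒n0 ·f
[9] read 'c'  n0⇒n1
[10] read 'a'  n1⇒n0 ·f
[11] read 'e'  n0⇒n5
[12] read 'b'  n5⇒n13 ·f
[13] read 'd'  n13⇒n14  → match P3@[12:13],P4@[13:13]
[14] read 'a'  n14⇒n0 ·f
[15] read 'c'  n0⇒n1
[16] read 'a'  n1⇒n0 ·f
[17] read 'a'  n0⇒n0
[18] read 'e'  n0⇒n5
[19] read 'a'  n5⇒n6
[20] read 'c'  n6⇒n7
[21] read 'e'  n7⇒n8
[22] read 'a'  n8⇒n9
[23] read 'c'  n9⇒n10  → match P1@[18:23]
[24] read 'b'  n10⇒n2 ·f
[25] read 'e'  n2⇒n5 ·f
[26] read 'a'  n5⇒n6
[27] read 'b'  n6⇒n13 ·f
[28] read 'd'  n13⇒n14  → match P3@[27:28],P4@[28:28]
[29] read 'c'  n14⇒n1 ·f
[30] read 'b'  n1⇒n2
[31] read 'a'  n2⇒n3
[32] read 'a'  n3⇒n4  → match P0@[29:32]
[33] read 'a'  n4⇒n0 ·f
[34] read 'd'  n0⇒n11  → match P4@[34:34]
[35] read 'd'  n11⇒n12  → match P2@[34:35],P4@[35:35]
[36] read 'c'  n12⇒n1 ·f
[37] read 'a'  n1⇒n0 ·f
[38] read 'b'  n0⇒n13
[39] read 'b'  n13⇒n13 ·f
[40] read 'b'  n13⇒n13 ·f
[41] read 'e'  n13⇒n5 ·f
[42] read 'd'  n5⇒n11 ·f  → match P4@[42:42]
[43] read 'd'  n11⇒n12  → match P2@[42:43],P4@[43:43]
[44] read 'e'  n12⇒n5 ·f
[45] read 'd'  n5⇒n11 ·f  → match P4@[45:45]
[46] read 'e'  n11⇒n5 ·f
[47] read 'c'  n5⇒n1 ·f
[48] read 'b'  n1⇒n2
[49] read 'd'  n2⇒n14 ·f  → match P3@[48:49],P4@[49:49]
[50] read 'a'  n14⇒n0 ·f
[51] read 'e'  n0⇒n5
[52] read 'e'  n5⇒n5 ·f
[53] read 'a'  n5⇒n6
[54] read 'c'  n6⇒n7
[55] read 'e'  n7⇒n8
[56] read 'a'  n8⇒n9
[57] read 'c'  n9⇒n10  → match P1@[52:57]
[58] read 'b'  n10⇒n2 ·f
[59] read 'd'  n2⇒n14 ·f  → match P3@[58:59],P4@[59:59]
[60] read 'c'  n14⇒n1 ·f

Result: [[6,1],[13,3],[13,4],[23,1],[28,3],[28,4],[32,0],[34,4],[35,2],[35,4],[42,4],[43,2],[43,4],[45,4],[49,3],[49,4],[57,1],[59,3],[59,4]]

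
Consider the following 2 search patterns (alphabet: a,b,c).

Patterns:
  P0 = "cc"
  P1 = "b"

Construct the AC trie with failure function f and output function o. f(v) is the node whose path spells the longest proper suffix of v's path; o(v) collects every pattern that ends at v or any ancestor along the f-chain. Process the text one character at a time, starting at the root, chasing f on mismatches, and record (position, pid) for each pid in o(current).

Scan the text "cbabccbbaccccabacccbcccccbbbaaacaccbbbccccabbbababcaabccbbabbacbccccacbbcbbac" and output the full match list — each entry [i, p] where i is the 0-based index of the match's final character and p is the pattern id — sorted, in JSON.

Build:
Trie nodes:
  0='ε' goto b→3 c→1
  1='c' goto c→2
  2='cc' goto ·  [P0 ends]
  3='b' goto ·  [P1 ends]

BFS fail/out derivation:
  n1('c'): parent n0 fail=0; on 'c' 0 → fail=0;  out ∅∪∅=∅
  n3('b'): parent n0 fail=0; on 'b' 0 → fail=0;  out {1}∪∅={1}
  n2('cc'): parent n1 fail=0; on 'c' 0 → fail=1;  out {0}∪∅={0}

Text stream:
pos 0 'c': at 1
pos 1 'b': at 3 ·f  ** P1@[1:1]
pos 2 'a': at 0 ·f
pos 3 'b': at 3  ** P1@[3:3]
pos 4 'c': at 1 ·f
pos 5 'c': at 2  ** P0@[4:5]
pos 6 'b': at 3 ·f  ** P1@[6:6]
pos 7 'b': at 3 ·f  ** P1@[7:7]
pos 8 'a': at 0 ·f
pos 9 'c': at 1
pos 10 'c': at 2  ** P0@[9:10]
pos 11 'c': at 2 ·f  ** P0@[10:11]
pos 12 'c': at 2 ·f  ** P0@[11:12]
pos 13 'a': at 0 ·f
pos 14 'b': at 3  ** P1@[14:14]
pos 15 'a': at 0 ·f
pos 16 'c': at 1
pos 17 'c': at 2  ** P0@[16:17]
pos 18 'c': at 2 ·f  ** P0@[17:18]
pos 19 'b': at 3 ·f  ** P1@[19:19]
pos 20 'c': at 1 ·f
pos 21 'c': at 2  ** P0@[20:21]
pos 22 'c': at 2 ·f  ** P0@[21:22]
pos 23 'c': at 2 ·f  ** P0@[22:23]
pos 24 'c': at 2 ·f  ** P0@[23:24]
pos 25 'b': at 3 ·f  ** P1@[25:25]
pos 26 'b': at 3 ·f  ** P1@[26:26]
pos 27 'b': at 3 ·f  ** P1@[27:27]
pos 28 'a': at 0 ·f
pos 29 'a': at 0
pos 30 'a': at 0
pos 31 'c': at 1
pos 32 'a': at 0 ·f
pos 33 'c': at 1
pos 34 'c': at 2  ** P0@[33:34]
pos 35 'b': at 3 ·f  ** P1@[35:35]
pos 36 'b': at 3 ·f  ** P1@[36:36]
pos 37 'b': at 3 ·f  ** P1@[37:37]
pos 38 'c': at 1 ·f
pos 39 'c': at 2  ** P0@[38:39]
pos 40 'c': at 2 ·f  ** P0@[39:40]
pos 41 'c': at 2 ·f  ** P0@[40:41]
pos 42 'a': at 0 ·f
pos 43 'b': at 3  ** P1@[43:43]
pos 44 'b': at 3 ·f  ** P1@[44:44]
pos 45 'b': at 3 ·f  ** P1@[45:45]
pos 46 'a': at 0 ·f
pos 47 'b': at 3  ** P1@[47:47]
pos 48 'a': at 0 ·f
pos 49 'b': at 3  ** P1@[49:49]
pos 50 'c': at 1 ·f
pos 51 'a': at 0 ·f
pos 52 'a': at 0
pos 53 'b': at 3  ** P1@[53:53]
pos 54 'c': at 1 ·f
pos 55 'c': at 2  ** P0@[54:55]
pos 56 'b': at 3 ·f  ** P1@[56:56]
pos 57 'b': at 3 ·f  ** P1@[57:57]
pos 58 'a': at 0 ·f
pos 59 'b': at 3  ** P1@[59:59]
pos 60 'b': at 3 ·f  ** P1@[60:60]
pos 61 'a': at 0 ·f
pos 62 'c': at 1
pos 63 'b': at 3 ·f  ** P1@[63:63]
pos 64 'c': at 1 ·f
pos 65 'c': at 2  ** P0@[64:65]
pos 66 'c': at 2 ·f  ** P0@[65:66]
pos 67 'c': at 2 ·f  ** P0@[66:67]
pos 68 'a': at 0 ·f
pos 69 'c': at 1
pos 70 'b': at 3 ·f  ** P1@[70:70]
pos 71 'b': at 3 ·f  ** P1@[71:71]
pos 72 'c': at 1 ·f
pos 73 'b': at 3 ·f  ** P1@[73:73]
pos 74 'b': at 3 ·f  ** P1@[74:74]
pos 75 'a': at 0 ·f
pos 76 'c': at 1

All matches (sorted): [[1,1],[3,1],[5,0],[6,1],[7,1],[10,0],[11,0],[12,0],[14,1],[17,0],[18,0],[19,1],[21,0],[22,0],[23,0],[24,0],[25,1],[26,1],[27,1],[34,0],[35,1],[36,1],[37,1],[39,0],[40,0],[41,0],[43,1],[44,1],[45,1],[47,1],[49,1],[53,1],[55,0],[56,1],[57,1],[59,1],[60,1],[63,1],[65,0],[66,0],[67,0],[70,1],[71,1],[73,1],[74,1]]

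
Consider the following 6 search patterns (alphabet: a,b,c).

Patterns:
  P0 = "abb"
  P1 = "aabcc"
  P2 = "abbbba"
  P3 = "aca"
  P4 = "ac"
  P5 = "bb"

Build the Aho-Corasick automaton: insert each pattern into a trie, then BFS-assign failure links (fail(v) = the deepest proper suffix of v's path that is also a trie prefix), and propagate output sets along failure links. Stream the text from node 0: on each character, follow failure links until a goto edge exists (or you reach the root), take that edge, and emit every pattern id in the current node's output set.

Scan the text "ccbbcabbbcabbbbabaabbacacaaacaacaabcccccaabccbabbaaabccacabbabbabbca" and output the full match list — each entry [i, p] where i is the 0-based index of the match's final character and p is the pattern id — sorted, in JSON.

Build automaton:
Trie nodes:
  n0 'ε': a→1 b→13
  n1 'a': a→4 b→2 c→11
  n2 'ab': b→3
  n3 'abb': b→8  ←P0
  n4 'aa': b→5
  n5 'aab': c→6
  n6 'aabc': c→7
  n7 'aabcc': ·  ←P1
  n8 'abbb': b→9
  n9 'abbbb': a→10
  n10 'abbbba': ·  ←P2
  n11 'ac': a→12  ←P4
  n12 'aca': ·  ←P3
  n13 'b': b→14
  n14 'bb': ·  ←P5

Failure links (BFS by depth):
  fail(1) 'a': from fail(0)=0 chase 'a': 0 ⇒ 0;  out=∅∪out(0)=∅
  fail(13) 'b': from fail(0)=0 chase 'b': 0 ⇒ 0;  out=∅∪out(0)=∅
  fail(2) 'ab': from fail(1)=0 chase 'b': 0 ⇒ 13;  out=∅∪out(13)=∅
  fail(4) 'aa': from fail(1)=0 chase 'a': 0 ⇒ 1;  out=∅∪out(1)=∅
  fail(11) 'ac': from fail(1)=0 chase 'c': 0 ⇒ 0;  out={4}∪out(0)={4}
  fail(14) 'bb': from fail(13)=0 chase 'b': 0 ⇒ 13;  out={5}∪out(13)={5}
  fail(3) 'abb': from fail(2)=13 chase 'b': 13 ⇒ 14;  out={0}∪out(14)={0,5}
  fail(5) 'aab': from fail(4)=1 chase 'b': 1 ⇒ 2;  out=∅∪out(2)=∅
  fail(12) 'aca': from fail(11)=0 chase 'a': 0 ⇒ 1;  out={3}∪out(1)={3}
  fail(6) 'aabc': from fail(5)=2 chase 'c': 2→13→0 ⇒ 0;  out=∅∪out(0)=∅
  fail(8) 'abbb': from fail(3)=14 chase 'b': 14→13 ⇒ 14;  out=∅∪out(14)={5}
  fail(7) 'aabcc': from fail(6)=0 chase 'c': 0 ⇒ 0;  out={1}∪out(0)={1}
  fail(9) 'abbbb': from fail(8)=14 chase 'b': 14→13 ⇒ 14;  out=∅∪out(14)={5}
  fail(10) 'abbbba': from fail(9)=14 chase 'a': 14→13→0 ⇒ 1;  out={2}∪out(1)={2}

Scan:
pos 0 'c': at 0
pos 1 'c': at 0
pos 2 'b': at 13
pos 3 'b': at 14  → match P5@[2:3]
pos 4 'c': at 0 (via fail)
pos 5 'a': at 1
pos 6 'b': at 2
pos 7 'b': at 3  → match P0@[5:7],P5@[6:7]
pos 8 'b': at 8  → match P5@[7:8]
pos 9 'c': at 0 (via fail)
pos 10 'a': at 1
pos 11 'b': at 2
pos 12 'b': at 3  → match P0@[10:12],P5@[11:12]
pos 13 'b': at 8  → match P5@[12:13]
pos 14 'b': at 9  → match P5@[13:14]
pos 15 'a': at 10  → match P2@[10:15]
pos 16 'b': at 2 (via fail)
pos 17 'a': at 1 (via fail)
pos 18 'a': at 4
pos 19 'b': at 5
pos 20 'b': at 3 (via fail)  → match P0@[18:20],P5@[19:20]
pos 21 'a': at 1 (via fail)
pos 22 'c': at 11  → match P4@[21:22]
pos 23 'a': at 12  → match P3@[21:23]
pos 24 'c': at 11 (via fail)  → match P4@[23:24]
pos 25 'a': at 12  → match P3@[23:25]
pos 26 'a': at 4 (via fail)
pos 27 'a': at 4 (via fail)
pos 28 'c': at 11 (via fail)  → match P4@[27:28]
pos 29 'a': at 12  → match P3@[27:29]
pos 30 'a': at 4 (via fail)
pos 31 'c': at 11 (via fail)  → match P4@[30:31]
pos 32 'a': at 12  → match P3@[30:32]
pos 33 'a': at 4 (via fail)
pos 34 'b': at 5
pos 35 'c': at 6
pos 36 'c': at 7  → match P1@[32:36]
pos 37 'c': at 0 (via fail)
pos 38 'c': at 0
pos 39 'c': at 0
pos 40 'a': at 1
pos 41 'a': at 4
pos 42 'b': at 5
pos 43 'c': at 6
pos 44 'c': at 7  → match P1@[40:44]
pos 45 'b': at 13 (via fail)
pos 46 'a': at 1 (via fail)
pos 47 'b': at 2
pos 48 'b': at 3  → match P0@[46:48],P5@[47:48]
pos 49 'a': at 1 (via fail)
pos 50 'a': at 4
pos 51 'a': at 4 (via fail)
pos 52 'b': at 5
pos 53 'c': at 6
pos 54 'c': at 7  → match P1@[50:54]
pos 55 'a': at 1 (via fail)
pos 56 'c': at 11  → match P4@[55:56]
pos 57 'a': at 12  → match P3@[55:57]
pos 58 'b': at 2 (via fail)
pos 59 'b': at 3  → match P0@[57:59],P5@[58:59]
pos 60 'a': at 1 (via fail)
pos 61 'b': at 2
pos 62 'b': at 3  → match P0@[60:62],P5@[61:62]
pos 63 'a': at 1 (via fail)
pos 64 'b': at 2
pos 65 'b': at 3  → match P0@[63:65],P5@[64:65]
pos 66 'c': at 0 (via fail)
pos 67 'a': at 1

Result: [[3,5],[7,0],[7,5],[8,5],[12,0],[12,5],[13,5],[14,5],[15,2],[20,0],[20,5],[22,4],[23,3],[24,4],[25,3],[28,4],[29,3],[31,4],[32,3],[36,1],[44,1],[48,0],[48,5],[54,1],[56,4],[57,3],[59,0],[59,5],[62,0],[62,5],[65,0],[65,5]]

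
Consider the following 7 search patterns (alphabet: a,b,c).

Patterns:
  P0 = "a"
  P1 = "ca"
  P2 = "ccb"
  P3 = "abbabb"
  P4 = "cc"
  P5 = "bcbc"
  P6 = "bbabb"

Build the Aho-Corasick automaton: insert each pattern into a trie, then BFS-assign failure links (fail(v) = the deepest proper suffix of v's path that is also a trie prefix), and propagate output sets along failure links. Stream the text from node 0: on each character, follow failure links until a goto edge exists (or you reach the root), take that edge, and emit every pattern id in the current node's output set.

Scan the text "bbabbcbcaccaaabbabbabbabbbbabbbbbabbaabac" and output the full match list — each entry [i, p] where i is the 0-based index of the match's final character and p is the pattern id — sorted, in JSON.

Construct AC machine:
Trie (insert patterns):
  n0 'ε': a→1 b→11 c→2
  n1 'a': b→6  ←P0
  n2 'c': a→3 c→4
  n3 'ca': ·  ←P1
  n4 'cc': b→5  ←P4
  n5 'ccb': ·  ←P2
  n6 'ab': b→7
  n7 'abb': a→8
  n8 'abba': b→9
  n9 'abbab': b→10
  n10 'abbabb': ·  ←P3
  n11 'b': b→15 c→12
  n12 'bc': b→13
  n13 'bcb': c→14
  n14 'bcbc': ·  ←P5
  n15 'bb': a→16
  n16 'bba': b→17
  n17 'bbab': b→18
  n18 'bbabb': ·  ←P6

BFS fail/out derivation:
  fail(1) 'a': from fail(0)=0 chase 'a': 0 ⇒ 0;  out={0}∪out(0)={0}
  fail(2) 'c': from fail(0)=0 chase 'c': 0 ⇒ 0;  out=∅∪out(0)=∅
  fail(11) 'b': from fail(0)=0 chase 'b': 0 ⇒ 0;  out=∅∪out(0)=∅
  fail(3) 'ca': from fail(2)=0 chase 'a': 0 ⇒ 1;  out={1}∪out(1)={0,1}
  fail(4) 'cc': from fail(2)=0 chase 'c': 0 ⇒ 2;  out={4}∪out(2)={4}
  fail(6) 'ab': from fail(1)=0 chase 'b': 0 ⇒ 11;  out=∅∪out(11)=∅
  fail(12) 'bc': from fail(11)=0 chase 'c': 0 ⇒ 2;  out=∅∪out(2)=∅
  fail(15) 'bb': from fail(11)=0 chase 'b': 0 ⇒ 11;  out=∅∪out(11)=∅
  fail(5) 'ccb': from fail(4)=2 chase 'b': 2→0 ⇒ 11;  out={2}∪out(11)={2}
  fail(7) 'abb': from fail(6)=11 chase 'b': 11 ⇒ 15;  out=∅∪out(15)=∅
  fail(13) 'bcb': from fail(12)=2 chase 'b': 2→0 ⇒ 11;  out=∅∪out(11)=∅
  fail(16) 'bba': from fail(15)=11 chase 'a': 11→0 ⇒ 1;  out=∅∪out(1)={0}
  fail(8) 'abba': from fail(7)=15 chase 'a': 15 ⇒ 16;  out=∅∪out(16)={0}
  fail(14) 'bcbc': from fail(13)=11 chase 'c': 11 ⇒ 12;  out={5}∪out(12)={5}
  fail(17) 'bbab': from fail(16)=1 chase 'b': 1 ⇒ 6;  out=∅∪out(6)=∅
  fail(9) 'abbab': from fail(8)=16 chase 'b': 16 ⇒ 17;  out=∅∪out(17)=∅
  fail(18) 'bbabb': from fail(17)=6 chase 'b': 6 ⇒ 7;  out={6}∪out(7)={6}
  fail(10) 'abbabb': from fail(9)=17 chase 'b': 17 ⇒ 18;  out={3}∪out(18)={3,6}

Text stream:
[0] read 'b'  n0⇒n11
[1] read 'b'  n11⇒n15
[2] read 'a'  n15⇒n16  → match P0@[2:2]
[3] read 'b'  n16⇒n17
[4] read 'b'  n17⇒n18  → match P6@[0:4]
[5] read 'c'  n18⇒n12 (via fail)
[6] read 'b'  n12⇒n13
[7] read 'c'  n13⇒n14  → match P5@[4:7]
[8] read 'a'  n14⇒n3 (via fail)  → match P0@[8:8],P1@[7:8]
[9] read 'c'  n3⇒n2 (via fail)
[10] read 'c'  n2⇒n4  → match P4@[9:10]
[11] read 'a'  n4⇒n3 (via fail)  → match P0@[11:11],P1@[10:11]
[12] read 'a'  n3⇒n1 (via fail)  → match P0@[12:12]
[13] read 'a'  n1⇒n1 (via fail)  → match P0@[13:13]
[14] read 'b'  n1⇒n6
[15] read 'b'  n6⇒n7
[16] read 'a'  n7⇒n8  → match P0@[16:16]
[17] read 'b'  n8⇒n9
[18] read 'b'  n9⇒n10  → match P3@[13:18],P6@[14:18]
[19] read 'a'  n10⇒n8 (via fail)  → match P0@[19:19]
[20] read 'b'  n8⇒n9
[21] read 'b'  n9⇒n10  → match P3@[16:21],P6@[17:21]
[22] read 'a'  n10⇒n8 (via fail)  → match P0@[22:22]
[23] read 'b'  n8⇒n9
[24] read 'b'  n9⇒n10  → match P3@[19:24],P6@[20:24]
[25] read 'b'  n10⇒n15 (via fail)
[26] read 'b'  n15⇒n15 (via fail)
[27] read 'a'  n15⇒n16  → match P0@[27:27]
[28] read 'b'  n16⇒n17
[29] read 'b'  n17⇒n18  → match P6@[25:29]
[30] read 'b'  n18⇒n15 (via fail)
[31] read 'b'  n15⇒n15 (via fail)
[32] read 'b'  n15⇒n15 (via fail)
[33] read 'a'  n15⇒n16  → match P0@[33:33]
[34] read 'b'  n16⇒n17
[35] read 'b'  n17⇒n18  → match P6@[31:35]
[36] read 'a'  n18⇒n8 (via fail)  → match P0@[36:36]
[37] read 'a'  n8⇒n1 (via fail)  → match P0@[37:37]
[38] read 'b'  n1⇒n6
[39] read 'a'  n6⇒n1 (via fail)  → match P0@[39:39]
[40] read 'c'  n1⇒n2 (via fail)

Result: [[2,0],[4,6],[7,5],[8,0],[8,1],[10,4],[11,0],[11,1],[12,0],[13,0],[16,0],[18,3],[18,6],[19,0],[21,3],[21,6],[22,0],[24,3],[24,6],[27,0],[29,6],[33,0],[35,6],[36,0],[37,0],[39,0]]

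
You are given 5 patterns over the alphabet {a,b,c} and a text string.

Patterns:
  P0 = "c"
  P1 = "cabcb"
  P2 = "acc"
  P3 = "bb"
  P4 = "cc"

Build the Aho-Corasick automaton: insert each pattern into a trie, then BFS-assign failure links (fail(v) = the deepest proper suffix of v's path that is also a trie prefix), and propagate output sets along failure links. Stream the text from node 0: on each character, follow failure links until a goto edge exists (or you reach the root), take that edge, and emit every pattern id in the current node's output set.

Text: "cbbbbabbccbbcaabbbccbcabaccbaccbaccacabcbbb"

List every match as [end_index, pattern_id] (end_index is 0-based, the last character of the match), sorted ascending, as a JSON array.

Construct AC machine:
Trie (insert patterns):
  0='ε' goto a→6 b→9 c→1
  1='c' goto a→2 c→11  [P0 ends]
  2='ca' goto b→3
  3='cab' goto c→4
  4='cabc' goto b→5
  5='cabcb' goto ·  [P1 ends]
  6='a' goto c→7
  7='ac' goto c→8
  8='acc' goto ·  [P2 ends]
  9='b' goto b→10
  10='bb' goto ·  [P3 ends]
  11='cc' goto ·  [P4 ends]

BFS fail/out derivation:
  n1('c'): parent n0 fail=0; on 'c' 0 → fail=0;  out {0}∪∅={0}
  n6('a'): parent n0 fail=0; on 'a' 0 → fail=0;  out ∅∪∅=∅
  n9('b'): parent n0 fail=0; on 'b' 0 → fail=0;  out ∅∪∅=∅
  n2('ca'): parent n1 fail=0; on 'a' 0 → fail=6;  out ∅∪∅=∅
  n7('ac'): parent n6 fail=0; on 'c' 0 → fail=1;  out ∅∪{0}={0}
  n10('bb'): parent n9 fail=0; on 'b' 0 → fail=9;  out {3}∪∅={3}
  n11('cc'): parent n1 fail=0; on 'c' 0 → fail=1;  out {4}∪{0}={0,4}
  n3('cab'): parent n2 fail=6; on 'b' 6→0 → fail=9;  out ∅∪∅=∅
  n8('acc'): parent n7 fail=1; on 'c' 1 → fail=11;  out {2}∪{0,4}={0,2,4}
  n4('cabc'): parent n3 fail=9; on 'c' 9→0 → fail=1;  out ∅∪{0}={0}
  n5('cabcb'): parent n4 fail=1; on 'b' 1→0 → fail=9;  out {1}∪∅={1}

Run:
i=0 'c': node 0→1  ** P0@[0:0]
i=1 'b': node 1→9 (fail-walked)
i=2 'b': node 9→10  ** P3@[1:2]
i=3 'b': node 10→10 (fail-walked)  ** P3@[2:3]
i=4 'b': node 10→10 (fail-walked)  ** P3@[3:4]
i=5 'a': node 10→6 (fail-walked)
i=6 'b': node 6→9 (fail-walked)
i=7 'b': node 9→10  ** P3@[6:7]
i=8 'c': node 10→1 (fail-walked)  ** P0@[8:8]
i=9 'c': node 1→11  ** P0@[9:9],P4@[8:9]
i=10 'b': node 11→9 (fail-walked)
i=11 'b': node 9→10  ** P3@[10:11]
i=12 'c': node 10→1 (fail-walked)  ** P0@[12:12]
i=13 'a': node 1→2
i=14 'a': node 2→6 (fail-walked)
i=15 'b': node 6→9 (fail-walked)
i=16 'b': node 9→10  ** P3@[15:16]
i=17 'b': node 10→10 (fail-walked)  ** P3@[16:17]
i=18 'c': node 10→1 (fail-walked)  ** P0@[18:18]
i=19 'c': node 1→11  ** P0@[19:19],P4@[18:19]
i=20 'b': node 11→9 (fail-walked)
i=21 'c': node 9→1 (fail-walked)  ** P0@[21:21]
i=22 'a': node 1→2
i=23 'b': node 2→3
i=24 'a': node 3→6 (fail-walked)
i=25 'c': node 6→7  ** P0@[25:25]
i=26 'c': node 7→8  ** P0@[26:26],P2@[24:26],P4@[25:26]
i=27 'b': node 8→9 (fail-walked)
i=28 'a': node 9→6 (fail-walked)
i=29 'c': node 6→7  ** P0@[29:29]
i=30 'c': node 7→8  ** P0@[30:30],P2@[28:30],P4@[29:30]
i=31 'b': node 8→9 (fail-walked)
i=32 'a': node 9→6 (fail-walked)
i=33 'c': node 6→7  ** P0@[33:33]
i=34 'c': node 7→8  ** P0@[34:34],P2@[32:34],P4@[33:34]
i=35 'a': node 8→2 (fail-walked)
i=36 'c': node 2→7 (fail-walked)  ** P0@[36:36]
i=37 'a': node 7→2 (fail-walked)
i=38 'b': node 2→3
i=39 'c': node 3→4  ** P0@[39:39]
i=40 'b': node 4→5  ** P1@[36:40]
i=41 'b': node 5→10 (fail-walked)  ** P3@[40:41]
i=42 'b': node 10→10 (fail-walked)  ** P3@[41:42]

Matches: [[0,0],[2,3],[3,3],[4,3],[7,3],[8,0],[9,0],[9,4],[11,3],[12,0],[16,3],[17,3],[18,0],[19,0],[19,4],[21,0],[25,0],[26,0],[26,2],[26,4],[29,0],[30,0],[30,2],[30,4],[33,0],[34,0],[34,2],[34,4],[36,0],[39,0],[40,1],[41,3],[42,3]]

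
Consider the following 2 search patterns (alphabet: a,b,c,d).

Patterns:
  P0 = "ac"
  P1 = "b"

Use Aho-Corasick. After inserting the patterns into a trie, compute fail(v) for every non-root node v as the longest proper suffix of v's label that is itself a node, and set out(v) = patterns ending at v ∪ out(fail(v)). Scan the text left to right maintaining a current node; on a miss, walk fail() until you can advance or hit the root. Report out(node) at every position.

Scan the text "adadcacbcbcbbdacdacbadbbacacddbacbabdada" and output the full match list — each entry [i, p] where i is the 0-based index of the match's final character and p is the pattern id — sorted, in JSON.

Construct AC machine:
Trie nodes:
  n0 'ε': a→1 b→3
  n1 'a': c→2
  n2 'ac': ·  [P0 ends]
  n3 'b': ·  [P1 ends]

BFS fail/out derivation:
  fail(1) 'a': from fail(0)=0 chase 'a': 0 ⇒ 0;  out=∅∪out(0)=∅
  fail(3) 'b': from fail(0)=0 chase 'b': 0 ⇒ 0;  out={1}∪out(0)={1}
  fail(2) 'ac': from fail(1)=0 chase 'c': 0 ⇒ 0;  out={0}∪out(0)={0}

Scan:
pos 0 'a': at 1
pos 1 'd': at 0 (fail-walked)
pos 2 'a': at 1
pos 3 'd': at 0 (fail-walked)
pos 4 'c': at 0
pos 5 'a': at 1
pos 6 'c': at 2  → match P0@[5:6]
pos 7 'b': at 3 (fail-walked)  → match P1@[7:7]
pos 8 'c': at 0 (fail-walked)
pos 9 'b': at 3  → match P1@[9:9]
pos 10 'c': at 0 (fail-walked)
pos 11 'b': at 3  → match P1@[11:11]
pos 12 'b': at 3 (fail-walked)  → match P1@[12:12]
pos 13 'd': at 0 (fail-walked)
pos 14 'a': at 1
pos 15 'c': at 2  → match P0@[14:15]
pos 16 'd': at 0 (fail-walked)
pos 17 'a': at 1
pos 18 'c': at 2  → match P0@[17:18]
pos 19 'b': at 3 (fail-walked)  → match P1@[19:19]
pos 20 'a': at 1 (fail-walked)
pos 21 'd': at 0 (fail-walked)
pos 22 'b': at 3  → match P1@[22:22]
pos 23 'b': at 3 (fail-walked)  → match P1@[23:23]
pos 24 'a': at 1 (fail-walked)
pos 25 'c': at 2  → match P0@[24:25]
pos 26 'a': at 1 (fail-walked)
pos 27 'c': at 2  → match P0@[26:27]
pos 28 'd': at 0 (fail-walked)
pos 29 'd': at 0
pos 30 'b': at 3  → match P1@[30:30]
pos 31 'a': at 1 (fail-walked)
pos 32 'c': at 2  → match P0@[31:32]
pos 33 'b': at 3 (fail-walked)  → match P1@[33:33]
pos 34 'a': at 1 (fail-walked)
pos 35 'b': at 3 (fail-walked)  → match P1@[35:35]
pos 36 'd': at 0 (fail-walked)
pos 37 'a': at 1
pos 38 'd': at 0 (fail-walked)
pos 39 'a': at 1

Result: [[6,0],[7,1],[9,1],[11,1],[12,1],[15,0],[18,0],[19,1],[22,1],[23,1],[25,0],[27,0],[30,1],[32,0],[33,1],[35,1]]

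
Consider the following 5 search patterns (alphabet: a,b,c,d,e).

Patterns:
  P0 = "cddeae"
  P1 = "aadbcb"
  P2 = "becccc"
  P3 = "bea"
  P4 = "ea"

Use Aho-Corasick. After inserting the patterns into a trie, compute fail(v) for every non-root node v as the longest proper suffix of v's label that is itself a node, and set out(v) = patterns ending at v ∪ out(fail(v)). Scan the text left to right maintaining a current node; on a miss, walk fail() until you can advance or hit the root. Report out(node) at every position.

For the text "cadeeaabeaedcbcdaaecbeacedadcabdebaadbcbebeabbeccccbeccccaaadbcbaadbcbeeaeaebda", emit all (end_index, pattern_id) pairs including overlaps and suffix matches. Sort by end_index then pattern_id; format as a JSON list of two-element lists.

Build automaton:
Trie nodes:
  n0 'ε': a→7 b→13 c→1 e→20
  n1 'c': d→2
  n2 'cd': d→3
  n3 'cdd': e→4
  n4 'cdde': a→5
  n5 'cddea': e→6
  n6 'cddeae': ·  ←P0
  n7 'a': a→8
  n8 'aa': d→9
  n9 'aad': b→10
  n10 'aadb': c→11
  n11 'aadbc': b→12
  n12 'aadbcb': ·  ←P1
  n13 'b': e→14
  n14 'be': a→19 c→15
  n15 'bec': c→16
  n16 'becc': c→17
  n17 'beccc': c→18
  n18 'becccc': ·  ←P2
  n19 'bea': ·  ←P3
  n20 'e': a→21
  n21 'ea': ·  ←P4

BFS fail/out derivation:
  n1('c'): parent n0 fail=0; on 'c' 0 → fail=0;  out ∅∪∅=∅
  n7('a'): parent n0 fail=0; on 'a' 0 → fail=0;  out ∅∪∅=∅
  n13('b'): parent n0 fail=0; on 'b' 0 → fail=0;  out ∅∪∅=∅
  n20('e'): parent n0 fail=0; on 'e' 0 → fail=0;  out ∅∪∅=∅
  n2('cd'): parent n1 fail=0; on 'd' 0 → fail=0;  out ∅∪∅=∅
  n8('aa'): parent n7 fail=0; on 'a' 0 → fail=7;  out ∅∪∅=∅
  n14('be'): parent n13 fail=0; on 'e' 0 → fail=20;  out ∅∪∅=∅
  n21('ea'): parent n20 fail=0; on 'a' 0 → fail=7;  out {4}∪∅={4}
  n3('cdd'): parent n2 fail=0; on 'd' 0 → fail=0;  out ∅∪∅=∅
  n9('aad'): parent n8 fail=7; on 'd' 7→0 → fail=0;  out ∅∪∅=∅
  n15('bec'): parent n14 fail=20; on 'c' 20→0 → fail=1;  out ∅∪∅=∅
  n19('bea'): parent n14 fail=20; on 'a' 20 → fail=21;  out {3}∪{4}={3,4}
  n4('cdde'): parent n3 fail=0; on 'e' 0 → fail=20;  out ∅∪∅=∅
  n10('aadb'): parent n9 fail=0; on 'b' 0 → fail=13;  out ∅∪∅=∅
  n16('becc'): parent n15 fail=1; on 'c' 1→0 → fail=1;  out ∅∪∅=∅
  n5('cddea'): parent n4 fail=20; on 'a' 20 → fail=21;  out ∅∪{4}={4}
  n11('aadbc'): parent n10 fail=13; on 'c' 13→0 → fail=1;  out ∅∪∅=∅
  n17('beccc'): parent n16 fail=1; on 'c' 1→0 → fail=1;  out ∅∪∅=∅
  n6('cddeae'): parent n5 fail=21; on 'e' 21→7→0 → fail=20;  out {0}∪∅={0}
  n12('aadbcb'): parent n11 fail=1; on 'b' 1→0 → fail=13;  out {1}∪∅={1}
  n18('becccc'): parent n17 fail=1; on 'c' 1→0 → fail=1;  out {2}∪∅={2}

Run:
[0] read 'c'  n0⇒n1
[1] read 'a'  n1⇒n7 ·f
[2] read 'd'  n7⇒n0 ·f
[3] read 'e'  n0⇒n20
[4] read 'e'  n20⇒n20 ·f
[5] read 'a'  n20⇒n21  emit P4@[4:5]
[6] read 'a'  n21⇒n8 ·f
[7] read 'b'  n8⇒n13 ·f
[8] read 'e'  n13⇒n14
[9] read 'a'  n14⇒n19  emit P3@[7:9],P4@[8:9]
[10] read 'e'  n19⇒n20 ·f
[11] read 'd'  n20⇒n0 ·f
[12] read 'c'  n0⇒n1
[13] read 'b'  n1⇒n13 ·f
[14] read 'c'  n13⇒n1 ·f
[15] read 'd'  n1⇒n2
[16] read 'a'  n2⇒n7 ·f
[17] read 'a'  n7⇒n8
[18] read 'e'  n8⇒n20 ·f
[19] read 'c'  n20⇒n1 ·f
[20] read 'b'  n1⇒n13 ·f
[21] read 'e'  n13⇒n14
[22] read 'a'  n14⇒n19  emit P3@[20:22],P4@[21:22]
[23] read 'c'  n19⇒n1 ·f
[24] read 'e'  n1⇒n20 ·f
[25] read 'd'  n20⇒n0 ·f
[26] read 'a'  n0⇒n7
[27] read 'd'  n7⇒n0 ·f
[28] read 'c'  n0⇒n1
[29] read 'a'  n1⇒n7 ·f
[30] read 'b'  n7⇒n13 ·f
[31] read 'd'  n13⇒n0 ·f
[32] read 'e'  n0⇒n20
[33] read 'b'  n20⇒n13 ·f
[34] read 'a'  n13⇒n7 ·f
[35] read 'a'  n7⇒n8
[36] read 'd'  n8⇒n9
[37] read 'b'  n9⇒n10
[38] read 'c'  n10⇒n11
[39] read 'b'  n11⇒n12  emit P1@[34:39]
[40] read 'e'  n12⇒n14 ·f
[41] read 'b'  n14⇒n13 ·f
[42] read 'e'  n13⇒n14
[43] read 'a'  n14⇒n19  emit P3@[41:43],P4@[42:43]
[44] read 'b'  n19⇒n13 ·f
[45] read 'b'  n13⇒n13 ·f
[46] read 'e'  n13⇒n14
[47] read 'c'  n14⇒n15
[48] read 'c'  n15⇒n16
[49] read 'c'  n16⇒n17
[50] read 'c'  n17⇒n18  emit P2@[45:50]
[51] read 'b'  n18⇒n13 ·f
[52] read 'e'  n13⇒n14
[53] read 'c'  n14⇒n15
[54] read 'c'  n15⇒n16
[55] read 'c'  n16⇒n17
[56] read 'c'  n17⇒n18  emit P2@[51:56]
[57] read 'a'  n18⇒n7 ·f
[58] read 'a'  n7⇒n8
[59] read 'a'  n8⇒n8 ·f
[60] read 'd'  n8⇒n9
[61] read 'b'  n9⇒n10
[62] read 'c'  n10⇒n11
[63] read 'b'  n11⇒n12  emit P1@[58:63]
[64] read 'a'  n12⇒n7 ·f
[65] read 'a'  n7⇒n8
[66] read 'd'  n8⇒n9
[67] read 'b'  n9⇒n10
[68] read 'c'  n10⇒n11
[69] read 'b'  n11⇒n12  emit P1@[64:69]
[70] read 'e'  n12⇒n14 ·f
[71] read 'e'  n14⇒n20 ·f
[72] read 'a'  n20⇒n21  emit P4@[71:72]
[73] read 'e'  n21⇒n20 ·f
[74] read 'a'  n20⇒n21  emit P4@[73:74]
[75] read 'e'  n21⇒n20 ·f
[76] read 'b'  n20⇒n13 ·f
[77] read 'd'  n13⇒n0 ·f
[78] read 'a'  n0⇒n7

Matches: [[5,4],[9,3],[9,4],[22,3],[22,4],[39,1],[43,3],[43,4],[50,2],[56,2],[63,1],[69,1],[72,4],[74,4]]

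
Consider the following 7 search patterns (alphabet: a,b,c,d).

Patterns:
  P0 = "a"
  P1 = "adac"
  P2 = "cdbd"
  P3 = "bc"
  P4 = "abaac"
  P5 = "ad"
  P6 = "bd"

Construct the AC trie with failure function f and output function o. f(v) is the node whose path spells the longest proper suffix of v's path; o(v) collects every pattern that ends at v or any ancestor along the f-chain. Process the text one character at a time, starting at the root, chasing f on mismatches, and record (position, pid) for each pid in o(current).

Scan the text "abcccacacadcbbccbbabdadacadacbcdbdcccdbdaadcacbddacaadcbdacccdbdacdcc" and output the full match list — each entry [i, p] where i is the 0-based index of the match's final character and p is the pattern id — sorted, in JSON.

Construct AC machine:
Trie nodes:
  n0 'ε': a→1 b→9 c→5
  n1 'a': b→11 d→2  ←P0
  n2 'ad': a→3  ←P5
  n3 'ada': c→4
  n4 'adac': ·  ←P1
  n5 'c': d→6
  n6 'cd': b→7
  n7 'cdb': d→8
  n8 'cdbd': ·  ←P2
  n9 'b': c→10 d→15
  n10 'bc': ·  ←P3
  n11 'ab': a→12
  n12 'aba': a→13
  n13 'abaa': c→14
  n14 'abaac': ·  ←P4
  n15 'bd': ·  ←P6

Failure links (BFS by depth):
  n1('a'): parent n0 fail=0; on 'a' 0 → fail=0;  out {0}∪∅={0}
  n5('c'): parent n0 fail=0; on 'c' 0 → fail=0;  out ∅∪∅=∅
  n9('b'): parent n0 fail=0; on 'b' 0 → fail=0;  out ∅∪∅=∅
  n2('ad'): parent n1 fail=0; on 'd' 0 → fail=0;  out {5}∪∅={5}
  n6('cd'): parent n5 fail=0; on 'd' 0 → fail=0;  out ∅∪∅=∅
  n10('bc'): parent n9 fail=0; on 'c' 0 → fail=5;  out {3}∪∅={3}
  n11('ab'): parent n1 fail=0; on 'b' 0 → fail=9;  out ∅∪∅=∅
  n15('bd'): parent n9 fail=0; on 'd' 0 → fail=0;  out {6}∪∅={6}
  n3('ada'): parent n2 fail=0; on 'a' 0 → fail=1;  out ∅∪{0}={0}
  n7('cdb'): parent n6 fail=0; on 'b' 0 → fail=9;  out ∅∪∅=∅
  n12('aba'): parent n11 fail=9; on 'a' 9→0 → fail=1;  out ∅∪{0}={0}
  n4('adac'): parent n3 fail=1; on 'c' 1→0 → fail=5;  out {1}∪∅={1}
  n8('cdbd'): parent n7 fail=9; on 'd' 9 → fail=15;  out {2}∪{6}={2,6}
  n13('abaa'): parent n12 fail=1; on 'a' 1→0 → fail=1;  out ∅∪{0}={0}
  n14('abaac'): parent n13 fail=1; on 'c' 1→0 → fail=5;  out {4}∪∅={4}

Run:
pos 0 'a': at 1  → match P0@[0:0]
pos 1 'b': at 11
pos 2 'c': at 10 (via fail)  → match P3@[1:2]
pos 3 'c': at 5 (via fail)
pos 4 'c': at 5 (via fail)
pos 5 'a': at 1 (via fail)  → match P0@[5:5]
pos 6 'c': at 5 (via fail)
pos 7 'a': at 1 (via fail)  → match P0@[7:7]
pos 8 'c': at 5 (via fail)
pos 9 'a': at 1 (via fail)  → match P0@[9:9]
pos 10 'd': at 2  → match P5@[9:10]
pos 11 'c': at 5 (via fail)
pos 12 'b': at 9 (via fail)
pos 13 'b': at 9 (via fail)
pos 14 'c': at 10  → match P3@[13:14]
pos 15 'c': at 5 (via fail)
pos 16 'b': at 9 (via fail)
pos 17 'b': at 9 (via fail)
pos 18 'a': at 1 (via fail)  → match P0@[18:18]
pos 19 'b': at 11
pos 20 'd': at 15 (via fail)  → match P6@[19:20]
pos 21 'a': at 1 (via fail)  → match P0@[21:21]
pos 22 'd': at 2  → match P5@[21:22]
pos 23 'a': at 3  → match P0@[23:23]
pos 24 'c': at 4  → match P1@[21:24]
pos 25 'a': at 1 (via fail)  → match P0@[25:25]
pos 26 'd': at 2  → match P5@[25:26]
pos 27 'a': at 3  → match P0@[27:27]
pos 28 'c': at 4  → match P1@[25:28]
pos 29 'b': at 9 (via fail)
pos 30 'c': at 10  → match P3@[29:30]
pos 31 'd': at 6 (via fail)
pos 32 'b': at 7
pos 33 'd': at 8  → match P2@[30:33],P6@[32:33]
pos 34 'c': at 5 (via fail)
pos 35 'c': at 5 (via fail)
pos 36 'c': at 5 (via fail)
pos 37 'd': at 6
pos 38 'b': at 7
pos 39 'd': at 8  → match P2@[36:39],P6@[38:39]
pos 40 'a': at 1 (via fail)  → match P0@[40:40]
pos 41 'a': at 1 (via fail)  → match P0@[41:41]
pos 42 'd': at 2  → match P5@[41:42]
pos 43 'c': at 5 (via fail)
pos 44 'a': at 1 (via fail)  → match P0@[44:44]
pos 45 'c': at 5 (via fail)
pos 46 'b': at 9 (via fail)
pos 47 'd': at 15  → match P6@[46:47]
pos 48 'd': at 0 (via fail)
pos 49 'a': at 1  → match P0@[49:49]
pos 50 'c': at 5 (via fail)
pos 51 'a': at 1 (via fail)  → match P0@[51:51]
pos 52 'a': at 1 (via fail)  → match P0@[52:52]
pos 53 'd': at 2  → match P5@[52:53]
pos 54 'c': at 5 (via fail)
pos 55 'b': at 9 (via fail)
pos 56 'd': at 15  → match P6@[55:56]
pos 57 'a': at 1 (via fail)  → match P0@[57:57]
pos 58 'c': at 5 (via fail)
pos 59 'c': at 5 (via fail)
pos 60 'c': at 5 (via fail)
pos 61 'd': at 6
pos 62 'b': at 7
pos 63 'd': at 8  → match P2@[60:63],P6@[62:63]
pos 64 'a': at 1 (via fail)  → match P0@[64:64]
pos 65 'c': at 5 (via fail)
pos 66 'd': at 6
pos 67 'c': at 5 (via fail)
pos 68 'c': at 5 (via fail)

All matches (sorted): [[0,0],[2,3],[5,0],[7,0],[9,0],[10,5],[14,3],[18,0],[20,6],[21,0],[22,5],[23,0],[24,1],[25,0],[26,5],[27,0],[28,1],[30,3],[33,2],[33,6],[39,2],[39,6],[40,0],[41,0],[42,5],[44,0],[47,6],[49,0],[51,0],[52,0],[53,5],[56,6],[57,0],[63,2],[63,6],[64,0]]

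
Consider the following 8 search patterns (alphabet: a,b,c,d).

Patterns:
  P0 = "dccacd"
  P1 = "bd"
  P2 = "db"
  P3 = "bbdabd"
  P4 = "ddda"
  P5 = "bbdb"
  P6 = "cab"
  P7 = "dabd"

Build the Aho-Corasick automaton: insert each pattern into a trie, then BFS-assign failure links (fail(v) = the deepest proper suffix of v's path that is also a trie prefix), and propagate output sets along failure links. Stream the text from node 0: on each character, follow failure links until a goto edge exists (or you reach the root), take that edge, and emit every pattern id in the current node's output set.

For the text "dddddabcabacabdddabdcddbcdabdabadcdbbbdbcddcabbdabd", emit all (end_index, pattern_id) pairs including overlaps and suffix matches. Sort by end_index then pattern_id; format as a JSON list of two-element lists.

Construct AC machine:
Trie nodes:
  n0 'ε': b→7 c→19 d→1
  n1 'd': a→22 b→9 c→2 d→15
  n2 'dc': c→3
  n3 'dcc': a→4
  n4 'dcca': c→5
  n5 'dccac': d→6
  n6 'dccacd': ·  [P0 ends]
  n7 'b': b→10 d→8
  n8 'bd': ·  [P1 ends]
  n9 'db': ·  [P2 ends]
  n10 'bb': d→11
  n11 'bbd': a→12 b→18
  n12 'bbda': b→13
  n13 'bbdab': d→14
  n14 'bbdabd': ·  [P3 ends]
  n15 'dd': d→16
  n16 'ddd': a→17
  n17 'ddda': ·  [P4 ends]
  n18 'bbdb': ·  [P5 ends]
  n19 'c': a→20
  n20 'ca': b→21
  n21 'cab': ·  [P6 ends]
  n22 'da': b→23
  n23 'dab': d→24
  n24 'dabd': ·  [P7 ends]

Failure links (BFS by depth):
  fail(1) 'd': from fail(0)=0 chase 'd': 0 ⇒ 0;  out=∅∪out(0)=∅
  fail(7) 'b': from fail(0)=0 chase 'b': 0 ⇒ 0;  out=∅∪out(0)=∅
  fail(19) 'c': from fail(0)=0 chase 'c': 0 ⇒ 0;  out=∅∪out(0)=∅
  fail(2) 'dc': from fail(1)=0 chase 'c': 0 ⇒ 19;  out=∅∪out(19)=∅
  fail(8) 'bd': from fail(7)=0 chase 'd': 0 ⇒ 1;  out={1}∪out(1)={1}
  fail(9) 'db': from fail(1)=0 chase 'b': 0 ⇒ 7;  out={2}∪out(7)={2}
  fail(10) 'bb': from fail(7)=0 chase 'b': 0 ⇒ 7;  out=∅∪out(7)=∅
  fail(15) 'dd': from fail(1)=0 chase 'd': 0 ⇒ 1;  out=∅∪out(1)=∅
  fail(20) 'ca': from fail(19)=0 chase 'a': 0 ⇒ 0;  out=∅∪out(0)=∅
  fail(22) 'da': from fail(1)=0 chase 'a': 0 ⇒ 0;  out=∅∪out(0)=∅
  fail(3) 'dcc': from fail(2)=19 chase 'c': 19→0 ⇒ 19;  out=∅∪out(19)=∅
  fail(11) 'bbd': from fail(10)=7 chase 'd': 7 ⇒ 8;  out=∅∪out(8)={1}
  fail(16) 'ddd': from fail(15)=1 chase 'd': 1 ⇒ 15;  out=∅∪out(15)=∅
  fail(21) 'cab': from fail(20)=0 chase 'b': 0 ⇒ 7;  out={6}∪out(7)={6}
  fail(23) 'dab': from fail(22)=0 chase 'b': 0 ⇒ 7;  out=∅∪out(7)=∅
  fail(4) 'dcca': from fail(3)=19 chase 'a': 19 ⇒ 20;  out=∅∪out(20)=∅
  fail(12) 'bbda': from fail(11)=8 chase 'a': 8→1 ⇒ 22;  out=∅∪out(22)=∅
  fail(17) 'ddda': from fail(16)=15 chase 'a': 15→1 ⇒ 22;  out={4}∪out(22)={4}
  fail(18) 'bbdb': from fail(11)=8 chase 'b': 8→1 ⇒ 9;  out={5}∪out(9)={2,5}
  fail(24) 'dabd': from fail(23)=7 chase 'd': 7 ⇒ 8;  out={7}∪out(8)={1,7}
  fail(5) 'dccac': from fail(4)=20 chase 'c': 20→0 ⇒ 19;  out=∅∪out(19)=∅
  fail(13) 'bbdab': from fail(12)=22 chase 'b': 22 ⇒ 23;  out=∅∪out(23)=∅
  fail(6) 'dccacd': from fail(5)=19 chase 'd': 19→0 ⇒ 1;  out={0}∪out(1)={0}
  fail(14) 'bbdabd': from fail(13)=23 chase 'd': 23 ⇒ 24;  out={3}∪out(24)={1,3,7}

Scan:
pos 0 'd': at 1
pos 1 'd': at 15
pos 2 'd': at 16
pos 3 'd': at 16 (fail-walked)
pos 4 'd': at 16 (fail-walked)
pos 5 'a': at 17  → match P4@[2:5]
pos 6 'b': at 23 (fail-walked)
pos 7 'c': at 19 (fail-walked)
pos 8 'a': at 20
pos 9 'b': at 21  → match P6@[7:9]
pos 10 'a': at 0 (fail-walked)
pos 11 'c': at 19
pos 12 'a': at 20
pos 13 'b': at 21  → match P6@[11:13]
pos 14 'd': at 8 (fail-walked)  → match P1@[13:14]
pos 15 'd': at 15 (fail-walked)
pos 16 'd': at 16
pos 17 'a': at 17  → match P4@[14:17]
pos 18 'b': at 23 (fail-walked)
pos 19 'd': at 24  → match P1@[18:19],P7@[16:19]
pos 20 'c': at 2 (fail-walked)
pos 21 'd': at 1 (fail-walked)
pos 22 'd': at 15
pos 23 'b': at 9 (fail-walked)  → match P2@[22:23]
pos 24 'c': at 19 (fail-walked)
pos 25 'd': at 1 (fail-walked)
pos 26 'a': at 22
pos 27 'b': at 23
pos 28 'd': at 24  → match P1@[27:28],P7@[25:28]
pos 29 'a': at 22 (fail-walked)
pos 30 'b': at 23
pos 31 'a': at 0 (fail-walked)
pos 32 'd': at 1
pos 33 'c': at 2
pos 34 'd': at 1 (fail-walked)
pos 35 'b': at 9  → match P2@[34:35]
pos 36 'b': at 10 (fail-walked)
pos 37 'b': at 10 (fail-walked)
pos 38 'd': at 11  → match P1@[37:38]
pos 39 'b': at 18  → match P2@[38:39],P5@[36:39]
pos 40 'c': at 19 (fail-walked)
pos 41 'd': at 1 (fail-walked)
pos 42 'd': at 15
pos 43 'c': at 2 (fail-walked)
pos 44 'a': at 20 (fail-walked)
pos 45 'b': at 21  → match P6@[43:45]
pos 46 'b': at 10 (fail-walked)
pos 47 'd': at 11  → match P1@[46:47]
pos 48 'a': at 12
pos 49 'b': at 13
pos 50 'd': at 14  → match P1@[49:50],P3@[45:50],P7@[47:50]

Result: [[5,4],[9,6],[13,6],[14,1],[17,4],[19,1],[19,7],[23,2],[28,1],[28,7],[35,2],[38,1],[39,2],[39,5],[45,6],[47,1],[50,1],[50,3],[50,7]]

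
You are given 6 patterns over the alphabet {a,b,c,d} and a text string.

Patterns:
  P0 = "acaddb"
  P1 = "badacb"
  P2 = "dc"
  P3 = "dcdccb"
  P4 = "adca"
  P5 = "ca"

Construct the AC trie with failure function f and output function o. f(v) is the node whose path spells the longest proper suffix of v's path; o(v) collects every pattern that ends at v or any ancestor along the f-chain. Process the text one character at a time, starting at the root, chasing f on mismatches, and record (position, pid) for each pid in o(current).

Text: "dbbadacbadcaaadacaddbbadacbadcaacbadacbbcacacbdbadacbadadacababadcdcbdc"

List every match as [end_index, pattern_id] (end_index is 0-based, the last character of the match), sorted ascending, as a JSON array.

Construct AC machine:
Trie nodes:
  n0 'ε': a→1 b→7 c→22 d→13
  n1 'a': c→2 d→19
  n2 'ac': a→3
  n3 'aca': d→4
  n4 'acad': d→5
  n5 'acadd': b→6
  n6 'acaddb': ·  ←P0
  n7 'b': a→8
  n8 'ba': d→9
  n9 'bad': a→10
  n10 'bada': c→11
  n11 'badac': b→12
  n12 'badacb': ·  ←P1
  n13 'd': c→14
  n14 'dc': d→15  ←P2
  n15 'dcd': c→16
  n16 'dcdc': c→17
  n17 'dcdcc': b→18
  n18 'dcdccb': ·  ←P3
  n19 'ad': c→20
  n20 'adc': a→21
  n21 'adca': ·  ←P4
  n22 'c': a→23
  n23 'ca': ·  ←P5

Failure links (BFS by depth):
  n1('a'): parent n0 fail=0; on 'a' 0 → fail=0;  out ∅∪∅=∅
  n7('b'): parent n0 fail=0; on 'b' 0 → fail=0;  out ∅∪∅=∅
  n13('d'): parent n0 fail=0; on 'd' 0 → fail=0;  out ∅∪∅=∅
  n22('c'): parent n0 fail=0; on 'c' 0 → fail=0;  out ∅∪∅=∅
  n2('ac'): parent n1 fail=0; on 'c' 0 → fail=22;  out ∅∪∅=∅
  n8('ba'): parent n7 fail=0; on 'a' 0 → fail=1;  out ∅∪∅=∅
  n14('dc'): parent n13 fail=0; on 'c' 0 → fail=22;  out {2}∪∅={2}
  n19('ad'): parent n1 fail=0; on 'd' 0 → fail=13;  out ∅∪∅=∅
  n23('ca'): parent n22 fail=0; on 'a' 0 → fail=1;  out {5}∪∅={5}
  n3('aca'): parent n2 fail=22; on 'a' 22 → fail=23;  out ∅∪{5}={5}
  n9('bad'): parent n8 fail=1; on 'd' 1 → fail=19;  out ∅∪∅=∅
  n15('dcd'): parent n14 fail=22; on 'd' 22→0 → fail=13;  out ∅∪∅=∅
  n20('adc'): parent n19 fail=13; on 'c' 13 → fail=14;  out ∅∪{2}={2}
  n4('acad'): parent n3 fail=23; on 'd' 23→1 → fail=19;  out ∅∪∅=∅
  n10('bada'): parent n9 fail=19; on 'a' 19→13→0 → fail=1;  out ∅∪∅=∅
  n16('dcdc'): parent n15 fail=13; on 'c' 13 → fail=14;  out ∅∪{2}={2}
  n21('adca'): parent n20 fail=14; on 'a' 14→22 → fail=23;  out {4}∪{5}={4,5}
  n5('acadd'): parent n4 fail=19; on 'd' 19→13→0 → fail=13;  out ∅∪∅=∅
  n11('badac'): parent n10 fail=1; on 'c' 1 → fail=2;  out ∅∪∅=∅
  n17('dcdcc'): parent n16 fail=14; on 'c' 14→22→0 → fail=22;  out ∅∪∅=∅
  n6('acaddb'): parent n5 fail=13; on 'b' 13→0 → fail=7;  out {0}∪∅={0}
  n12('badacb'): parent n11 fail=2; on 'b' 2→22→0 → fail=7;  out {1}∪∅={1}
  n18('dcdccb'): parent n17 fail=22; on 'b' 22→0 → fail=7;  out {3}∪∅={3}

Text stream:
[0] read 'd'  n0⇒n13
[1] read 'b'  n13⇒n7 (via fail)
[2] read 'b'  n7⇒n7 (via fail)
[3] read 'a'  n7⇒n8
[4] read 'd'  n8⇒n9
[5] read 'a'  n9⇒n10
[6] read 'c'  n10⇒n11
[7] read 'b'  n11⇒n12  emit P1@[2:7]
[8] read 'a'  n12⇒n8 (via fail)
[9] read 'd'  n8⇒n9
[10] read 'c'  n9⇒n20 (via fail)  emit P2@[9:10]
[11] read 'a'  n20⇒n21  emit P4@[8:11],P5@[10:11]
[12] read 'a'  n21⇒n1 (via fail)
[13] read 'a'  n1⇒n1 (via fail)
[14] read 'd'  n1⇒n19
[15] read 'a'  n19⇒n1 (via fail)
[16] read 'c'  n1⇒n2
[17] read 'a'  n2⇒n3  emit P5@[16:17]
[18] read 'd'  n3⇒n4
[19] read 'd'  n4⇒n5
[20] read 'b'  n5⇒n6  emit P0@[15:20]
[21] read 'b'  n6⇒n7 (via fail)
[22] read 'a'  n7⇒n8
[23] read 'd'  n8⇒n9
[24] read 'a'  n9⇒n10
[25] read 'c'  n10⇒n11
[26] read 'b'  n11⇒n12  emit P1@[21:26]
[27] read 'a'  n12⇒n8 (via fail)
[28] read 'd'  n8⇒n9
[29] read 'c'  n9⇒n20 (via fail)  emit P2@[28:29]
[30] read 'a'  n20⇒n21  emit P4@[27:30],P5@[29:30]
[31] read 'a'  n21⇒n1 (via fail)
[32] read 'c'  n1⇒n2
[33] read 'b'  n2⇒n7 (via fail)
[34] read 'a'  n7⇒n8
[35] read 'd'  n8⇒n9
[36] read 'a'  n9⇒n10
[37] read 'c'  n10⇒n11
[38] read 'b'  n11⇒n12  emit P1@[33:38]
[39] read 'b'  n12⇒n7 (via fail)
[40] read 'c'  n7⇒n22 (via fail)
[41] read 'a'  n22⇒n23  emit P5@[40:41]
[42] read 'c'  n23⇒n2 (via fail)
[43] read 'a'  n2⇒n3  emit P5@[42:43]
[44] read 'c'  n3⇒n2 (via fail)
[45] read 'b'  n2⇒n7 (via fail)
[46] read 'd'  n7⇒n13 (via fail)
[47] read 'b'  n13⇒n7 (via fail)
[48] read 'a'  n7⇒n8
[49] read 'd'  n8⇒n9
[50] read 'a'  n9⇒n10
[51] read 'c'  n10⇒n11
[52] read 'b'  n11⇒n12  emit P1@[47:52]
[53] read 'a'  n12⇒n8 (via fail)
[54] read 'd'  n8⇒n9
[55] read 'a'  n9⇒n10
[56] read 'd'  n10⇒n19 (via fail)
[57] read 'a'  n19⇒n1 (via fail)
[58] read 'c'  n1⇒n2
[59] read 'a'  n2⇒n3  emit P5@[58:59]
[60] read 'b'  n3⇒n7 (via fail)
[61] read 'a'  n7⇒n8
[62] read 'b'  n8⇒n7 (via fail)
[63] read 'a'  n7⇒n8
[64] read 'd'  n8⇒n9
[65] read 'c'  n9⇒n20 (via fail)  emit P2@[64:65]
[66] read 'd'  n20⇒n15 (via fail)
[67] read 'c'  n15⇒n16  emit P2@[66:67]
[68] read 'b'  n16⇒n7 (via fail)
[69] read 'd'  n7⇒n13 (via fail)
[70] read 'c'  n13⇒n14  emit P2@[69:70]

All matches (sorted): [[7,1],[10,2],[11,4],[11,5],[17,5],[20,0],[26,1],[29,2],[30,4],[30,5],[38,1],[41,5],[43,5],[52,1],[59,5],[65,2],[67,2],[70,2]]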